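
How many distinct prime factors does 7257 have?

3

7257 = 3 · 2419
2419 = 41 · 59
7257 = 3 · 41 · 59, which has 3 distinct prime factors.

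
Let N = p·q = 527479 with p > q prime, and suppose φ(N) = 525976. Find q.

557

φ(n) = (p−1)(q−1) = n − (p+q) + 1, so p + q = 527479 − 525976 + 1 = 1504.
p and q are the roots of t² − 1504t + 527479 = 0.
Discriminant: 1504² − 4·527479 = 2262016 − 2109916 = 152100; √152100 = 390.
q = (1504 − 390)/2 = 557, p = (1504 + 390)/2 = 947.
Check: 557 · 947 = 527479.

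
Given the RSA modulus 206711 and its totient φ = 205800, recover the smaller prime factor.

421

φ(n) = (p−1)(q−1) = n − (p+q) + 1, so p + q = 206711 − 205800 + 1 = 912.
p and q are the roots of t² − 912t + 206711 = 0.
Discriminant: 912² − 4·206711 = 831744 − 826844 = 4900; √4900 = 70.
q = (912 − 70)/2 = 421, p = (912 + 70)/2 = 491.
Check: 421 · 491 = 206711.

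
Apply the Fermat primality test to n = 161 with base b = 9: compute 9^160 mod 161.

72

9^1 ≡ 9 (mod 161)
9^2 ≡ 9^2 = 81 ≡ 81 (mod 161)
9^4 ≡ 81^2 = 6561 ≡ 121 (mod 161)
9^8 ≡ 121^2 = 14641 ≡ 151 (mod 161)
9^16 ≡ 151^2 = 22801 ≡ 100 (mod 161)
9^32 ≡ 100^2 = 10000 ≡ 18 (mod 161)
9^64 ≡ 18^2 = 324 ≡ 2 (mod 161)
9^128 ≡ 2^2 = 4 ≡ 4 (mod 161)
160 = 128 + 32 in binary powers of 2.
So 9^160 ≡ 4 · 18 ≡ 72 (mod 161).
Since 72 ≠ 1, base 9 is a Fermat witness: 161 is composite.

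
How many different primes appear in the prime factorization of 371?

2

371 = 7 · 53
371 = 7 · 53, which has 2 distinct prime factors.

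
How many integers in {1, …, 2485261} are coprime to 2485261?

Factor: 2485261 = 79 · 163 · 193.
φ(2485261) = (79−1) · (163−1) · (193−1) = 78 · 162 · 192 = 2426112.

2426112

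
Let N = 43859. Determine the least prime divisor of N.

43859 is odd.
Digit sum 29, not divisible by 3.
Ends in 9: not divisible by 5.
7: 43859 = 7·6265 + 4
11: 43859 = 11·3987 + 2
13: 43859 = 13·3373 + 10
17: 43859 = 17·2579 + 16
19: 43859 = 19·2308 + 7
23: 43859 = 23·1906 + 21
29: 43859 = 29·1512 + 11
31: 43859 = 31·1414 + 25
37: 43859 = 37·1185 + 14
41: 43859 = 41·1069 + 30
43: 43859 = 43·1019 + 42
47: 43859 = 47·933 + 8
53: 43859 = 53·827 + 28
59: 43859 = 59·743 + 22
61: 43859 = 61·719

61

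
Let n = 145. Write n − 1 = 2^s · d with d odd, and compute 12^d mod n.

12

145 − 1 = 144 = 2^4 · 9, so d = 9.
12^1 ≡ 12 (mod 145)
12^2 ≡ 12^2 = 144 ≡ 144 (mod 145)
12^4 ≡ 144^2 = 20736 ≡ 1 (mod 145)
12^8 ≡ 1^2 = 1 ≡ 1 (mod 145)
9 = 8 + 1 in binary powers of 2.
So 12^9 ≡ 1 · 12 ≡ 12 (mod 145).
Squaring chain: 12 → 144 → 1 → 1; reaches −1, so base 12 does not prove 145 composite.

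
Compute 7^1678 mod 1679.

441

7^1 ≡ 7 (mod 1679)
7^2 ≡ 7^2 = 49 ≡ 49 (mod 1679)
7^4 ≡ 49^2 = 2401 ≡ 722 (mod 1679)
7^8 ≡ 722^2 = 521284 ≡ 794 (mod 1679)
7^16 ≡ 794^2 = 630436 ≡ 811 (mod 1679)
7^32 ≡ 811^2 = 657721 ≡ 1232 (mod 1679)
7^64 ≡ 1232^2 = 1517824 ≡ 8 (mod 1679)
7^128 ≡ 8^2 = 64 ≡ 64 (mod 1679)
7^256 ≡ 64^2 = 4096 ≡ 738 (mod 1679)
7^512 ≡ 738^2 = 544644 ≡ 648 (mod 1679)
7^1024 ≡ 648^2 = 419904 ≡ 154 (mod 1679)
1678 = 1024 + 512 + 128 + 8 + 4 + 2 in binary powers of 2.
So 7^1678 ≡ 154 · 648 · 64 · 794 · 722 · 49 ≡ 441 (mod 1679).
Since 441 ≠ 1, base 7 is a Fermat witness: 1679 is composite.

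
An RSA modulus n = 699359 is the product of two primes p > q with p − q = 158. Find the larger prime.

919

Since p = q + 158, we have 699359 = q(q + 158), so q² + 158q − 699359 = 0.
Discriminant: 158² + 4·699359 = 24964 + 2797436 = 2822400; √2822400 = 1680.
q = (−158 + 1680)/2 = 761, and p = q + 158 = 919.
Check: 761 · 919 = 699359.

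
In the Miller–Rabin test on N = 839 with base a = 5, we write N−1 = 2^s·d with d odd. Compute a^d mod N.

839 − 1 = 838 = 2^1 · 419, so d = 419.
5^1 ≡ 5 (mod 839)
5^2 ≡ 5^2 = 25 ≡ 25 (mod 839)
5^4 ≡ 25^2 = 625 ≡ 625 (mod 839)
5^8 ≡ 625^2 = 390625 ≡ 490 (mod 839)
5^16 ≡ 490^2 = 240100 ≡ 146 (mod 839)
5^32 ≡ 146^2 = 21316 ≡ 341 (mod 839)
5^64 ≡ 341^2 = 116281 ≡ 499 (mod 839)
5^128 ≡ 499^2 = 249001 ≡ 657 (mod 839)
5^256 ≡ 657^2 = 431649 ≡ 403 (mod 839)
419 = 256 + 128 + 32 + 2 + 1 in binary powers of 2.
So 5^419 ≡ 403 · 657 · 341 · 25 · 5 ≡ 1 (mod 839).
Since 5^d ≡ 1 (mod 839), base 5 does not prove 839 composite.

1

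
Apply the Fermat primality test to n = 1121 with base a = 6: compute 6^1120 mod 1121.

6^1 ≡ 6 (mod 1121)
6^2 ≡ 6^2 = 36 ≡ 36 (mod 1121)
6^4 ≡ 36^2 = 1296 ≡ 175 (mod 1121)
6^8 ≡ 175^2 = 30625 ≡ 358 (mod 1121)
6^16 ≡ 358^2 = 128164 ≡ 370 (mod 1121)
6^32 ≡ 370^2 = 136900 ≡ 138 (mod 1121)
6^64 ≡ 138^2 = 19044 ≡ 1108 (mod 1121)
6^128 ≡ 1108^2 = 1227664 ≡ 169 (mod 1121)
6^256 ≡ 169^2 = 28561 ≡ 536 (mod 1121)
6^512 ≡ 536^2 = 287296 ≡ 320 (mod 1121)
6^1024 ≡ 320^2 = 102400 ≡ 389 (mod 1121)
1120 = 1024 + 64 + 32 in binary powers of 2.
So 6^1120 ≡ 389 · 1108 · 138 ≡ 517 (mod 1121).
Since 517 ≠ 1, base 6 is a Fermat witness: 1121 is composite.

517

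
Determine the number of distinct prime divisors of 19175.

3

19175 = 5^2 · 767
767 = 13 · 59
19175 = 5^2 · 13 · 59, which has 3 distinct prime factors.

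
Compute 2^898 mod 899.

845

2^1 ≡ 2 (mod 899)
2^2 ≡ 2^2 = 4 ≡ 4 (mod 899)
2^4 ≡ 4^2 = 16 ≡ 16 (mod 899)
2^8 ≡ 16^2 = 256 ≡ 256 (mod 899)
2^16 ≡ 256^2 = 65536 ≡ 808 (mod 899)
2^32 ≡ 808^2 = 652864 ≡ 190 (mod 899)
2^64 ≡ 190^2 = 36100 ≡ 140 (mod 899)
2^128 ≡ 140^2 = 19600 ≡ 721 (mod 899)
2^256 ≡ 721^2 = 519841 ≡ 219 (mod 899)
2^512 ≡ 219^2 = 47961 ≡ 314 (mod 899)
898 = 512 + 256 + 128 + 2 in binary powers of 2.
So 2^898 ≡ 314 · 219 · 721 · 4 ≡ 845 (mod 899).
Since 845 ≠ 1, base 2 is a Fermat witness: 899 is composite.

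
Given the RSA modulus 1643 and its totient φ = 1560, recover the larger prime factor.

53

φ(n) = (p−1)(q−1) = n − (p+q) + 1, so p + q = 1643 − 1560 + 1 = 84.
p and q are the roots of t² − 84t + 1643 = 0.
Discriminant: 84² − 4·1643 = 7056 − 6572 = 484; √484 = 22.
q = (84 − 22)/2 = 31, p = (84 + 22)/2 = 53.
Check: 31 · 53 = 1643.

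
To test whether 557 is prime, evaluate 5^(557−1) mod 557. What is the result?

1

5^1 ≡ 5 (mod 557)
5^2 ≡ 5^2 = 25 ≡ 25 (mod 557)
5^4 ≡ 25^2 = 625 ≡ 68 (mod 557)
5^8 ≡ 68^2 = 4624 ≡ 168 (mod 557)
5^16 ≡ 168^2 = 28224 ≡ 374 (mod 557)
5^32 ≡ 374^2 = 139876 ≡ 69 (mod 557)
5^64 ≡ 69^2 = 4761 ≡ 305 (mod 557)
5^128 ≡ 305^2 = 93025 ≡ 6 (mod 557)
5^256 ≡ 6^2 = 36 ≡ 36 (mod 557)
5^512 ≡ 36^2 = 1296 ≡ 182 (mod 557)
556 = 512 + 32 + 8 + 4 in binary powers of 2.
So 5^556 ≡ 182 · 69 · 168 · 68 ≡ 1 (mod 557).
Since the result is 1, base 5 gives no evidence that 557 is composite.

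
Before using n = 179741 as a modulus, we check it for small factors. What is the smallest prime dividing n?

17

179741 is odd.
Digit sum 29, not divisible by 3.
Ends in 1: not divisible by 5.
7: 179741 = 7·25677 + 2
11: 179741 = 11·16340 + 1
13: 179741 = 13·13826 + 3
17: 179741 = 17·10573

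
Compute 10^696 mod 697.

10^1 ≡ 10 (mod 697)
10^2 ≡ 10^2 = 100 ≡ 100 (mod 697)
10^4 ≡ 100^2 = 10000 ≡ 242 (mod 697)
10^8 ≡ 242^2 = 58564 ≡ 16 (mod 697)
10^16 ≡ 16^2 = 256 ≡ 256 (mod 697)
10^32 ≡ 256^2 = 65536 ≡ 18 (mod 697)
10^64 ≡ 18^2 = 324 ≡ 324 (mod 697)
10^128 ≡ 324^2 = 104976 ≡ 426 (mod 697)
10^256 ≡ 426^2 = 181476 ≡ 256 (mod 697)
10^512 ≡ 256^2 = 65536 ≡ 18 (mod 697)
696 = 512 + 128 + 32 + 16 + 8 in binary powers of 2.
So 10^696 ≡ 18 · 426 · 18 · 256 · 16 ≡ 543 (mod 697).
Since 543 ≠ 1, base 10 is a Fermat witness: 697 is composite.

543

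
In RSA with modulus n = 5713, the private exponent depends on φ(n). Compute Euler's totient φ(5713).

5488

Factor: 5713 = 29 · 197.
φ(5713) = (29−1) · (197−1) = 28 · 196 = 5488.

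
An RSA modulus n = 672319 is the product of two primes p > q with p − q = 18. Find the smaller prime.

Since p = q + 18, we have 672319 = q(q + 18), so q² + 18q − 672319 = 0.
Discriminant: 18² + 4·672319 = 324 + 2689276 = 2689600; √2689600 = 1640.
q = (−18 + 1640)/2 = 811, and p = q + 18 = 829.
Check: 811 · 829 = 672319.

811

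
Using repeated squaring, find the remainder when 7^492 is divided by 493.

7^1 ≡ 7 (mod 493)
7^2 ≡ 7^2 = 49 ≡ 49 (mod 493)
7^4 ≡ 49^2 = 2401 ≡ 429 (mod 493)
7^8 ≡ 429^2 = 184041 ≡ 152 (mod 493)
7^16 ≡ 152^2 = 23104 ≡ 426 (mod 493)
7^32 ≡ 426^2 = 181476 ≡ 52 (mod 493)
7^64 ≡ 52^2 = 2704 ≡ 239 (mod 493)
7^128 ≡ 239^2 = 57121 ≡ 426 (mod 493)
7^256 ≡ 426^2 = 181476 ≡ 52 (mod 493)
492 = 256 + 128 + 64 + 32 + 8 + 4 in binary powers of 2.
So 7^492 ≡ 52 · 426 · 239 · 52 · 152 · 429 ≡ 455 (mod 493).
Since 455 ≠ 1, base 7 is a Fermat witness: 493 is composite.

455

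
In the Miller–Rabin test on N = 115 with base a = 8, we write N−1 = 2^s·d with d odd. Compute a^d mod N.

18

115 − 1 = 114 = 2^1 · 57, so d = 57.
8^1 ≡ 8 (mod 115)
8^2 ≡ 8^2 = 64 ≡ 64 (mod 115)
8^4 ≡ 64^2 = 4096 ≡ 71 (mod 115)
8^8 ≡ 71^2 = 5041 ≡ 96 (mod 115)
8^16 ≡ 96^2 = 9216 ≡ 16 (mod 115)
8^32 ≡ 16^2 = 256 ≡ 26 (mod 115)
57 = 32 + 16 + 8 + 1 in binary powers of 2.
So 8^57 ≡ 26 · 16 · 96 · 8 ≡ 18 (mod 115).
Squaring chain: 18; never reaches −1, so base 8 is a Miller–Rabin witness that 115 is composite.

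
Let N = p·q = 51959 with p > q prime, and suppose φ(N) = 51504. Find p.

φ(n) = (p−1)(q−1) = n − (p+q) + 1, so p + q = 51959 − 51504 + 1 = 456.
p and q are the roots of t² − 456t + 51959 = 0.
Discriminant: 456² − 4·51959 = 207936 − 207836 = 100; √100 = 10.
q = (456 − 10)/2 = 223, p = (456 + 10)/2 = 233.
Check: 223 · 233 = 51959.

233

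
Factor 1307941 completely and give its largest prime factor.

1307941 = 19 · 68839
68839 = 23 · 2993
2993 = 41 · 73
73 is prime.
So 1307941 = 19 · 23 · 41 · 73; the largest prime factor is 73.

73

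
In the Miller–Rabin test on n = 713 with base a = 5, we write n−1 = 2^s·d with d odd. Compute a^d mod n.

304

713 − 1 = 712 = 2^3 · 89, so d = 89.
5^1 ≡ 5 (mod 713)
5^2 ≡ 5^2 = 25 ≡ 25 (mod 713)
5^4 ≡ 25^2 = 625 ≡ 625 (mod 713)
5^8 ≡ 625^2 = 390625 ≡ 614 (mod 713)
5^16 ≡ 614^2 = 376996 ≡ 532 (mod 713)
5^32 ≡ 532^2 = 283024 ≡ 676 (mod 713)
5^64 ≡ 676^2 = 456976 ≡ 656 (mod 713)
89 = 64 + 16 + 8 + 1 in binary powers of 2.
So 5^89 ≡ 656 · 532 · 614 · 5 ≡ 304 (mod 713).
Squaring chain: 304 → 439 → 211; never reaches −1, so base 5 is a Miller–Rabin witness that 713 is composite.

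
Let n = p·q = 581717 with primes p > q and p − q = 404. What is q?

587

Since p = q + 404, we have 581717 = q(q + 404), so q² + 404q − 581717 = 0.
Discriminant: 404² + 4·581717 = 163216 + 2326868 = 2490084; √2490084 = 1578.
q = (−404 + 1578)/2 = 587, and p = q + 404 = 991.
Check: 587 · 991 = 581717.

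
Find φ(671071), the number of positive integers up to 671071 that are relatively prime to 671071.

634392

Factor: 671071 = 23 · 163 · 179.
φ(671071) = (23−1) · (163−1) · (179−1) = 22 · 162 · 178 = 634392.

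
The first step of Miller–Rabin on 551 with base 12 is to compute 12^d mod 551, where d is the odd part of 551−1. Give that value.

46

551 − 1 = 550 = 2^1 · 275, so d = 275.
12^1 ≡ 12 (mod 551)
12^2 ≡ 12^2 = 144 ≡ 144 (mod 551)
12^4 ≡ 144^2 = 20736 ≡ 349 (mod 551)
12^8 ≡ 349^2 = 121801 ≡ 30 (mod 551)
12^16 ≡ 30^2 = 900 ≡ 349 (mod 551)
12^32 ≡ 349^2 = 121801 ≡ 30 (mod 551)
12^64 ≡ 30^2 = 900 ≡ 349 (mod 551)
12^128 ≡ 349^2 = 121801 ≡ 30 (mod 551)
12^256 ≡ 30^2 = 900 ≡ 349 (mod 551)
275 = 256 + 16 + 2 + 1 in binary powers of 2.
So 12^275 ≡ 349 · 349 · 144 · 12 ≡ 46 (mod 551).
Squaring chain: 46; never reaches −1, so base 12 is a Miller–Rabin witness that 551 is composite.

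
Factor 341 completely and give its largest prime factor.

31

341 = 11 · 31
31 is prime.
So 341 = 11 · 31; the largest prime factor is 31.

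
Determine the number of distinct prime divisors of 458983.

4

458983 = 7^2 · 9367
9367 = 17 · 551
551 = 19 · 29
458983 = 7^2 · 17 · 19 · 29, which has 4 distinct prime factors.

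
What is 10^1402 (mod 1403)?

10^1 ≡ 10 (mod 1403)
10^2 ≡ 10^2 = 100 ≡ 100 (mod 1403)
10^4 ≡ 100^2 = 10000 ≡ 179 (mod 1403)
10^8 ≡ 179^2 = 32041 ≡ 1175 (mod 1403)
10^16 ≡ 1175^2 = 1380625 ≡ 73 (mod 1403)
10^32 ≡ 73^2 = 5329 ≡ 1120 (mod 1403)
10^64 ≡ 1120^2 = 1254400 ≡ 118 (mod 1403)
10^128 ≡ 118^2 = 13924 ≡ 1297 (mod 1403)
10^256 ≡ 1297^2 = 1682209 ≡ 12 (mod 1403)
10^512 ≡ 12^2 = 144 ≡ 144 (mod 1403)
10^1024 ≡ 144^2 = 20736 ≡ 1094 (mod 1403)
1402 = 1024 + 256 + 64 + 32 + 16 + 8 + 2 in binary powers of 2.
So 10^1402 ≡ 1094 · 12 · 118 · 1120 · 73 · 1175 · 100 ≡ 1361 (mod 1403).
Since 1361 ≠ 1, base 10 is a Fermat witness: 1403 is composite.

1361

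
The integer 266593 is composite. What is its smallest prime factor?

23

266593 is odd.
Digit sum 31, not divisible by 3.
Ends in 3: not divisible by 5.
7: 266593 = 7·38084 + 5
11: 266593 = 11·24235 + 8
13: 266593 = 13·20507 + 2
17: 266593 = 17·15681 + 16
19: 266593 = 19·14031 + 4
23: 266593 = 23·11591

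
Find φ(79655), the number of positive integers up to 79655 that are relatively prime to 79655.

Factor: 79655 = 5 · 89 · 179.
φ(79655) = (5−1) · (89−1) · (179−1) = 4 · 88 · 178 = 62656.

62656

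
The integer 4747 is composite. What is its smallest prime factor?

47

4747 is odd.
Digit sum 22, not divisible by 3.
Ends in 7: not divisible by 5.
7: 4747 = 7·678 + 1
11: 4747 = 11·431 + 6
13: 4747 = 13·365 + 2
17: 4747 = 17·279 + 4
19: 4747 = 19·249 + 16
23: 4747 = 23·206 + 9
29: 4747 = 29·163 + 20
31: 4747 = 31·153 + 4
37: 4747 = 37·128 + 11
41: 4747 = 41·115 + 32
43: 4747 = 43·110 + 17
47: 4747 = 47·101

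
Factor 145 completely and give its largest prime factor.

145 = 5 · 29
29 is prime.
So 145 = 5 · 29; the largest prime factor is 29.

29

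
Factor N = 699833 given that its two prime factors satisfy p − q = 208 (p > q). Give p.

947

Since p = q + 208, we have 699833 = q(q + 208), so q² + 208q − 699833 = 0.
Discriminant: 208² + 4·699833 = 43264 + 2799332 = 2842596; √2842596 = 1686.
q = (−208 + 1686)/2 = 739, and p = q + 208 = 947.
Check: 739 · 947 = 699833.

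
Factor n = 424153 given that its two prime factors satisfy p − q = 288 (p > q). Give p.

Since p = q + 288, we have 424153 = q(q + 288), so q² + 288q − 424153 = 0.
Discriminant: 288² + 4·424153 = 82944 + 1696612 = 1779556; √1779556 = 1334.
q = (−288 + 1334)/2 = 523, and p = q + 288 = 811.
Check: 523 · 811 = 424153.

811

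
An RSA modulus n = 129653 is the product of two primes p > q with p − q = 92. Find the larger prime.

409

Since p = q + 92, we have 129653 = q(q + 92), so q² + 92q − 129653 = 0.
Discriminant: 92² + 4·129653 = 8464 + 518612 = 527076; √527076 = 726.
q = (−92 + 726)/2 = 317, and p = q + 92 = 409.
Check: 317 · 409 = 129653.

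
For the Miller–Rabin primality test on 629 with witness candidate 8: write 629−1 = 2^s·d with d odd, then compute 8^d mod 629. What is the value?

629 − 1 = 628 = 2^2 · 157, so d = 157.
8^1 ≡ 8 (mod 629)
8^2 ≡ 8^2 = 64 ≡ 64 (mod 629)
8^4 ≡ 64^2 = 4096 ≡ 322 (mod 629)
8^8 ≡ 322^2 = 103684 ≡ 528 (mod 629)
8^16 ≡ 528^2 = 278784 ≡ 137 (mod 629)
8^32 ≡ 137^2 = 18769 ≡ 528 (mod 629)
8^64 ≡ 528^2 = 278784 ≡ 137 (mod 629)
8^128 ≡ 137^2 = 18769 ≡ 528 (mod 629)
157 = 128 + 16 + 8 + 4 + 1 in binary powers of 2.
So 8^157 ≡ 528 · 137 · 528 · 322 · 8 ≡ 230 (mod 629).
Squaring chain: 230 → 64; never reaches −1, so base 8 is a Miller–Rabin witness that 629 is composite.

230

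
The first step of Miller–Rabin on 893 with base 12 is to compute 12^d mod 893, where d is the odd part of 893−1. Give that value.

639

893 − 1 = 892 = 2^2 · 223, so d = 223.
12^1 ≡ 12 (mod 893)
12^2 ≡ 12^2 = 144 ≡ 144 (mod 893)
12^4 ≡ 144^2 = 20736 ≡ 197 (mod 893)
12^8 ≡ 197^2 = 38809 ≡ 410 (mod 893)
12^16 ≡ 410^2 = 168100 ≡ 216 (mod 893)
12^32 ≡ 216^2 = 46656 ≡ 220 (mod 893)
12^64 ≡ 220^2 = 48400 ≡ 178 (mod 893)
12^128 ≡ 178^2 = 31684 ≡ 429 (mod 893)
223 = 128 + 64 + 16 + 8 + 4 + 2 + 1 in binary powers of 2.
So 12^223 ≡ 429 · 178 · 216 · 410 · 197 · 144 · 12 ≡ 639 (mod 893).
Squaring chain: 639 → 220; never reaches −1, so base 12 is a Miller–Rabin witness that 893 is composite.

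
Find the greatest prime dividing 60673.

83

60673 = 17 · 3569
3569 = 43 · 83
83 is prime.
So 60673 = 17 · 43 · 83; the largest prime factor is 83.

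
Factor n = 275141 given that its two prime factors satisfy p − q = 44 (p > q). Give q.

503

Since p = q + 44, we have 275141 = q(q + 44), so q² + 44q − 275141 = 0.
Discriminant: 44² + 4·275141 = 1936 + 1100564 = 1102500; √1102500 = 1050.
q = (−44 + 1050)/2 = 503, and p = q + 44 = 547.
Check: 503 · 547 = 275141.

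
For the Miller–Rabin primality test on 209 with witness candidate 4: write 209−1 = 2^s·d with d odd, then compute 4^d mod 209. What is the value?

9

209 − 1 = 208 = 2^4 · 13, so d = 13.
4^1 ≡ 4 (mod 209)
4^2 ≡ 4^2 = 16 ≡ 16 (mod 209)
4^4 ≡ 16^2 = 256 ≡ 47 (mod 209)
4^8 ≡ 47^2 = 2209 ≡ 119 (mod 209)
13 = 8 + 4 + 1 in binary powers of 2.
So 4^13 ≡ 119 · 47 · 4 ≡ 9 (mod 209).
Squaring chain: 9 → 81 → 82 → 36; never reaches −1, so base 4 is a Miller–Rabin witness that 209 is composite.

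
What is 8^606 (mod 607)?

1

8^1 ≡ 8 (mod 607)
8^2 ≡ 8^2 = 64 ≡ 64 (mod 607)
8^4 ≡ 64^2 = 4096 ≡ 454 (mod 607)
8^8 ≡ 454^2 = 206116 ≡ 343 (mod 607)
8^16 ≡ 343^2 = 117649 ≡ 498 (mod 607)
8^32 ≡ 498^2 = 248004 ≡ 348 (mod 607)
8^64 ≡ 348^2 = 121104 ≡ 311 (mod 607)
8^128 ≡ 311^2 = 96721 ≡ 208 (mod 607)
8^256 ≡ 208^2 = 43264 ≡ 167 (mod 607)
8^512 ≡ 167^2 = 27889 ≡ 574 (mod 607)
606 = 512 + 64 + 16 + 8 + 4 + 2 in binary powers of 2.
So 8^606 ≡ 574 · 311 · 498 · 343 · 454 · 64 ≡ 1 (mod 607).
Since the result is 1, base 8 gives no evidence that 607 is composite.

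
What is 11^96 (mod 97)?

11^1 ≡ 11 (mod 97)
11^2 ≡ 11^2 = 121 ≡ 24 (mod 97)
11^4 ≡ 24^2 = 576 ≡ 91 (mod 97)
11^8 ≡ 91^2 = 8281 ≡ 36 (mod 97)
11^16 ≡ 36^2 = 1296 ≡ 35 (mod 97)
11^32 ≡ 35^2 = 1225 ≡ 61 (mod 97)
11^64 ≡ 61^2 = 3721 ≡ 35 (mod 97)
96 = 64 + 32 in binary powers of 2.
So 11^96 ≡ 35 · 61 ≡ 1 (mod 97).
Since the result is 1, base 11 gives no evidence that 97 is composite.

1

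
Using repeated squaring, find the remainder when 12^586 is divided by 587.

12^1 ≡ 12 (mod 587)
12^2 ≡ 12^2 = 144 ≡ 144 (mod 587)
12^4 ≡ 144^2 = 20736 ≡ 191 (mod 587)
12^8 ≡ 191^2 = 36481 ≡ 87 (mod 587)
12^16 ≡ 87^2 = 7569 ≡ 525 (mod 587)
12^32 ≡ 525^2 = 275625 ≡ 322 (mod 587)
12^64 ≡ 322^2 = 103684 ≡ 372 (mod 587)
12^128 ≡ 372^2 = 138384 ≡ 439 (mod 587)
12^256 ≡ 439^2 = 192721 ≡ 185 (mod 587)
12^512 ≡ 185^2 = 34225 ≡ 179 (mod 587)
586 = 512 + 64 + 8 + 2 in binary powers of 2.
So 12^586 ≡ 179 · 372 · 87 · 144 ≡ 1 (mod 587).
Since the result is 1, base 12 gives no evidence that 587 is composite.

1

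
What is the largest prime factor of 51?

51 = 3 · 17
17 is prime.
So 51 = 3 · 17; the largest prime factor is 17.

17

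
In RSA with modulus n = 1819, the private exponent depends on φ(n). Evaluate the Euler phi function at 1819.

1696

Factor: 1819 = 17 · 107.
φ(1819) = (17−1) · (107−1) = 16 · 106 = 1696.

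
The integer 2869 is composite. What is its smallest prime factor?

19

2869 is odd.
Digit sum 25, not divisible by 3.
Ends in 9: not divisible by 5.
7: 2869 = 7·409 + 6
11: 2869 = 11·260 + 9
13: 2869 = 13·220 + 9
17: 2869 = 17·168 + 13
19: 2869 = 19·151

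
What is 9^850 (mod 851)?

9^1 ≡ 9 (mod 851)
9^2 ≡ 9^2 = 81 ≡ 81 (mod 851)
9^4 ≡ 81^2 = 6561 ≡ 604 (mod 851)
9^8 ≡ 604^2 = 364816 ≡ 588 (mod 851)
9^16 ≡ 588^2 = 345744 ≡ 238 (mod 851)
9^32 ≡ 238^2 = 56644 ≡ 478 (mod 851)
9^64 ≡ 478^2 = 228484 ≡ 416 (mod 851)
9^128 ≡ 416^2 = 173056 ≡ 303 (mod 851)
9^256 ≡ 303^2 = 91809 ≡ 752 (mod 851)
9^512 ≡ 752^2 = 565504 ≡ 440 (mod 851)
850 = 512 + 256 + 64 + 16 + 2 in binary powers of 2.
So 9^850 ≡ 440 · 752 · 416 · 238 · 81 ≡ 752 (mod 851).
Since 752 ≠ 1, base 9 is a Fermat witness: 851 is composite.

752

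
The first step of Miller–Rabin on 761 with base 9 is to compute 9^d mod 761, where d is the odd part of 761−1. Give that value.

761 − 1 = 760 = 2^3 · 95, so d = 95.
9^1 ≡ 9 (mod 761)
9^2 ≡ 9^2 = 81 ≡ 81 (mod 761)
9^4 ≡ 81^2 = 6561 ≡ 473 (mod 761)
9^8 ≡ 473^2 = 223729 ≡ 756 (mod 761)
9^16 ≡ 756^2 = 571536 ≡ 25 (mod 761)
9^32 ≡ 25^2 = 625 ≡ 625 (mod 761)
9^64 ≡ 625^2 = 390625 ≡ 232 (mod 761)
95 = 64 + 16 + 8 + 4 + 2 + 1 in binary powers of 2.
So 9^95 ≡ 232 · 25 · 756 · 473 · 81 · 9 ≡ 722 (mod 761).
Squaring chain: 722 → 760 → 1; reaches −1, so base 9 does not prove 761 composite.

722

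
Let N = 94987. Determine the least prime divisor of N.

43

94987 is odd.
Digit sum 37, not divisible by 3.
Ends in 7: not divisible by 5.
7: 94987 = 7·13569 + 4
11: 94987 = 11·8635 + 2
13: 94987 = 13·7306 + 9
17: 94987 = 17·5587 + 8
19: 94987 = 19·4999 + 6
23: 94987 = 23·4129 + 20
29: 94987 = 29·3275 + 12
31: 94987 = 31·3064 + 3
37: 94987 = 37·2567 + 8
41: 94987 = 41·2316 + 31
43: 94987 = 43·2209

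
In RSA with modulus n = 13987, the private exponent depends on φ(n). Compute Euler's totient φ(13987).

13720

Factor: 13987 = 71 · 197.
φ(13987) = (71−1) · (197−1) = 70 · 196 = 13720.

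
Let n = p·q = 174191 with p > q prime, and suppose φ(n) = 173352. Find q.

373

φ(n) = (p−1)(q−1) = n − (p+q) + 1, so p + q = 174191 − 173352 + 1 = 840.
p and q are the roots of t² − 840t + 174191 = 0.
Discriminant: 840² − 4·174191 = 705600 − 696764 = 8836; √8836 = 94.
q = (840 − 94)/2 = 373, p = (840 + 94)/2 = 467.
Check: 373 · 467 = 174191.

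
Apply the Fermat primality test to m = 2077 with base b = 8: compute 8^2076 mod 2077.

8^1 ≡ 8 (mod 2077)
8^2 ≡ 8^2 = 64 ≡ 64 (mod 2077)
8^4 ≡ 64^2 = 4096 ≡ 2019 (mod 2077)
8^8 ≡ 2019^2 = 4076361 ≡ 1287 (mod 2077)
8^16 ≡ 1287^2 = 1656369 ≡ 1000 (mod 2077)
8^32 ≡ 1000^2 = 1000000 ≡ 963 (mod 2077)
8^64 ≡ 963^2 = 927369 ≡ 1027 (mod 2077)
8^128 ≡ 1027^2 = 1054729 ≡ 1690 (mod 2077)
8^256 ≡ 1690^2 = 2856100 ≡ 225 (mod 2077)
8^512 ≡ 225^2 = 50625 ≡ 777 (mod 2077)
8^1024 ≡ 777^2 = 603729 ≡ 1399 (mod 2077)
8^2048 ≡ 1399^2 = 1957201 ≡ 667 (mod 2077)
2076 = 2048 + 16 + 8 + 4 in binary powers of 2.
So 8^2076 ≡ 667 · 1000 · 1287 · 2019 ≡ 349 (mod 2077).
Since 349 ≠ 1, base 8 is a Fermat witness: 2077 is composite.

349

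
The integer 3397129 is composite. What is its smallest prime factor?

3397129 is odd.
Digit sum 34, not divisible by 3.
Ends in 9: not divisible by 5.
7: 3397129 = 7·485304 + 1
11: 3397129 = 11·308829 + 10
13: 3397129 = 13·261317 + 8
17: 3397129 = 17·199831 + 2
19: 3397129 = 19·178796 + 5
23: 3397129 = 23·147701 + 6
29: 3397129 = 29·117142 + 11
31: 3397129 = 31·109584 + 25
37: 3397129 = 37·91814 + 11
41: 3397129 = 41·82856 + 33
43: 3397129 = 43·79003

43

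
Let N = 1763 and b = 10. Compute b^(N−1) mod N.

1330

10^1 ≡ 10 (mod 1763)
10^2 ≡ 10^2 = 100 ≡ 100 (mod 1763)
10^4 ≡ 100^2 = 10000 ≡ 1185 (mod 1763)
10^8 ≡ 1185^2 = 1404225 ≡ 877 (mod 1763)
10^16 ≡ 877^2 = 769129 ≡ 461 (mod 1763)
10^32 ≡ 461^2 = 212521 ≡ 961 (mod 1763)
10^64 ≡ 961^2 = 923521 ≡ 1472 (mod 1763)
10^128 ≡ 1472^2 = 2166784 ≡ 57 (mod 1763)
10^256 ≡ 57^2 = 3249 ≡ 1486 (mod 1763)
10^512 ≡ 1486^2 = 2208196 ≡ 920 (mod 1763)
10^1024 ≡ 920^2 = 846400 ≡ 160 (mod 1763)
1762 = 1024 + 512 + 128 + 64 + 32 + 2 in binary powers of 2.
So 10^1762 ≡ 160 · 920 · 57 · 1472 · 961 · 100 ≡ 1330 (mod 1763).
Since 1330 ≠ 1, base 10 is a Fermat witness: 1763 is composite.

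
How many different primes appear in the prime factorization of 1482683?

1482683 = 29^2 · 1763
1763 = 41 · 43
1482683 = 29^2 · 41 · 43, which has 3 distinct prime factors.

3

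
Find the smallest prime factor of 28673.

28673 is odd.
Digit sum 26, not divisible by 3.
Ends in 3: not divisible by 5.
7: 28673 = 7·4096 + 1
11: 28673 = 11·2606 + 7
13: 28673 = 13·2205 + 8
17: 28673 = 17·1686 + 11
19: 28673 = 19·1509 + 2
23: 28673 = 23·1246 + 15
29: 28673 = 29·988 + 21
31: 28673 = 31·924 + 29
37: 28673 = 37·774 + 35
41: 28673 = 41·699 + 14
43: 28673 = 43·666 + 35
47: 28673 = 47·610 + 3
53: 28673 = 53·541

53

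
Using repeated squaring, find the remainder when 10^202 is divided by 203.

109

10^1 ≡ 10 (mod 203)
10^2 ≡ 10^2 = 100 ≡ 100 (mod 203)
10^4 ≡ 100^2 = 10000 ≡ 53 (mod 203)
10^8 ≡ 53^2 = 2809 ≡ 170 (mod 203)
10^16 ≡ 170^2 = 28900 ≡ 74 (mod 203)
10^32 ≡ 74^2 = 5476 ≡ 198 (mod 203)
10^64 ≡ 198^2 = 39204 ≡ 25 (mod 203)
10^128 ≡ 25^2 = 625 ≡ 16 (mod 203)
202 = 128 + 64 + 8 + 2 in binary powers of 2.
So 10^202 ≡ 16 · 25 · 170 · 100 ≡ 109 (mod 203).
Since 109 ≠ 1, base 10 is a Fermat witness: 203 is composite.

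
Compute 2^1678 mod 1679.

892

2^1 ≡ 2 (mod 1679)
2^2 ≡ 2^2 = 4 ≡ 4 (mod 1679)
2^4 ≡ 4^2 = 16 ≡ 16 (mod 1679)
2^8 ≡ 16^2 = 256 ≡ 256 (mod 1679)
2^16 ≡ 256^2 = 65536 ≡ 55 (mod 1679)
2^32 ≡ 55^2 = 3025 ≡ 1346 (mod 1679)
2^64 ≡ 1346^2 = 1811716 ≡ 75 (mod 1679)
2^128 ≡ 75^2 = 5625 ≡ 588 (mod 1679)
2^256 ≡ 588^2 = 345744 ≡ 1549 (mod 1679)
2^512 ≡ 1549^2 = 2399401 ≡ 110 (mod 1679)
2^1024 ≡ 110^2 = 12100 ≡ 347 (mod 1679)
1678 = 1024 + 512 + 128 + 8 + 4 + 2 in binary powers of 2.
So 2^1678 ≡ 347 · 110 · 588 · 256 · 16 · 4 ≡ 892 (mod 1679).
Since 892 ≠ 1, base 2 is a Fermat witness: 1679 is composite.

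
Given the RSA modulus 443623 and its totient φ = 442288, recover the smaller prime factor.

φ(n) = (p−1)(q−1) = n − (p+q) + 1, so p + q = 443623 − 442288 + 1 = 1336.
p and q are the roots of t² − 1336t + 443623 = 0.
Discriminant: 1336² − 4·443623 = 1784896 − 1774492 = 10404; √10404 = 102.
q = (1336 − 102)/2 = 617, p = (1336 + 102)/2 = 719.
Check: 617 · 719 = 443623.

617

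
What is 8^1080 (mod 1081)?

570

8^1 ≡ 8 (mod 1081)
8^2 ≡ 8^2 = 64 ≡ 64 (mod 1081)
8^4 ≡ 64^2 = 4096 ≡ 853 (mod 1081)
8^8 ≡ 853^2 = 727609 ≡ 96 (mod 1081)
8^16 ≡ 96^2 = 9216 ≡ 568 (mod 1081)
8^32 ≡ 568^2 = 322624 ≡ 486 (mod 1081)
8^64 ≡ 486^2 = 236196 ≡ 538 (mod 1081)
8^128 ≡ 538^2 = 289444 ≡ 817 (mod 1081)
8^256 ≡ 817^2 = 667489 ≡ 512 (mod 1081)
8^512 ≡ 512^2 = 262144 ≡ 542 (mod 1081)
8^1024 ≡ 542^2 = 293764 ≡ 813 (mod 1081)
1080 = 1024 + 32 + 16 + 8 in binary powers of 2.
So 8^1080 ≡ 813 · 486 · 568 · 96 ≡ 570 (mod 1081).
Since 570 ≠ 1, base 8 is a Fermat witness: 1081 is composite.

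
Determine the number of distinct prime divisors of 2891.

2

2891 = 7^2 · 59
2891 = 7^2 · 59, which has 2 distinct prime factors.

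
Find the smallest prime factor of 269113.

13

269113 is odd.
Digit sum 22, not divisible by 3.
Ends in 3: not divisible by 5.
7: 269113 = 7·38444 + 5
11: 269113 = 11·24464 + 9
13: 269113 = 13·20701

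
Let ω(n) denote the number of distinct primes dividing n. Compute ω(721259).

5

721259 = 7 · 103037
103037 = 11 · 9367
9367 = 17 · 551
551 = 19 · 29
721259 = 7 · 11 · 17 · 19 · 29, which has 5 distinct prime factors.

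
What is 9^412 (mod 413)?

9^1 ≡ 9 (mod 413)
9^2 ≡ 9^2 = 81 ≡ 81 (mod 413)
9^4 ≡ 81^2 = 6561 ≡ 366 (mod 413)
9^8 ≡ 366^2 = 133956 ≡ 144 (mod 413)
9^16 ≡ 144^2 = 20736 ≡ 86 (mod 413)
9^32 ≡ 86^2 = 7396 ≡ 375 (mod 413)
9^64 ≡ 375^2 = 140625 ≡ 205 (mod 413)
9^128 ≡ 205^2 = 42025 ≡ 312 (mod 413)
9^256 ≡ 312^2 = 97344 ≡ 289 (mod 413)
412 = 256 + 128 + 16 + 8 + 4 in binary powers of 2.
So 9^412 ≡ 289 · 312 · 86 · 144 · 366 ≡ 205 (mod 413).
Since 205 ≠ 1, base 9 is a Fermat witness: 413 is composite.

205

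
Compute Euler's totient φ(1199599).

1165056

Factor: 1199599 = 83 · 97 · 149.
φ(1199599) = (83−1) · (97−1) · (149−1) = 82 · 96 · 148 = 1165056.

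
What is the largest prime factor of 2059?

71

2059 = 29 · 71
71 is prime.
So 2059 = 29 · 71; the largest prime factor is 71.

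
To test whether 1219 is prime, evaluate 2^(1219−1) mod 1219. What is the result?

785

2^1 ≡ 2 (mod 1219)
2^2 ≡ 2^2 = 4 ≡ 4 (mod 1219)
2^4 ≡ 4^2 = 16 ≡ 16 (mod 1219)
2^8 ≡ 16^2 = 256 ≡ 256 (mod 1219)
2^16 ≡ 256^2 = 65536 ≡ 929 (mod 1219)
2^32 ≡ 929^2 = 863041 ≡ 1208 (mod 1219)
2^64 ≡ 1208^2 = 1459264 ≡ 121 (mod 1219)
2^128 ≡ 121^2 = 14641 ≡ 13 (mod 1219)
2^256 ≡ 13^2 = 169 ≡ 169 (mod 1219)
2^512 ≡ 169^2 = 28561 ≡ 524 (mod 1219)
2^1024 ≡ 524^2 = 274576 ≡ 301 (mod 1219)
1218 = 1024 + 128 + 64 + 2 in binary powers of 2.
So 2^1218 ≡ 301 · 13 · 121 · 4 ≡ 785 (mod 1219).
Since 785 ≠ 1, base 2 is a Fermat witness: 1219 is composite.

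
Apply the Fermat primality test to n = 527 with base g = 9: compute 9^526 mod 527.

412

9^1 ≡ 9 (mod 527)
9^2 ≡ 9^2 = 81 ≡ 81 (mod 527)
9^4 ≡ 81^2 = 6561 ≡ 237 (mod 527)
9^8 ≡ 237^2 = 56169 ≡ 307 (mod 527)
9^16 ≡ 307^2 = 94249 ≡ 443 (mod 527)
9^32 ≡ 443^2 = 196249 ≡ 205 (mod 527)
9^64 ≡ 205^2 = 42025 ≡ 392 (mod 527)
9^128 ≡ 392^2 = 153664 ≡ 307 (mod 527)
9^256 ≡ 307^2 = 94249 ≡ 443 (mod 527)
9^512 ≡ 443^2 = 196249 ≡ 205 (mod 527)
526 = 512 + 8 + 4 + 2 in binary powers of 2.
So 9^526 ≡ 205 · 307 · 237 · 81 ≡ 412 (mod 527).
Since 412 ≠ 1, base 9 is a Fermat witness: 527 is composite.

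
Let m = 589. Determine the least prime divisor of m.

589 is odd.
Digit sum 22, not divisible by 3.
Ends in 9: not divisible by 5.
7: 589 = 7·84 + 1
11: 589 = 11·53 + 6
13: 589 = 13·45 + 4
17: 589 = 17·34 + 11
19: 589 = 19·31

19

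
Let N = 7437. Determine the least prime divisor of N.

3

7437 is odd.
Digit sum 21, divisible by 3.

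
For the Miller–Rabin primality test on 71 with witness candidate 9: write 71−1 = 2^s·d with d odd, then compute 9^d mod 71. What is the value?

71 − 1 = 70 = 2^1 · 35, so d = 35.
9^1 ≡ 9 (mod 71)
9^2 ≡ 9^2 = 81 ≡ 10 (mod 71)
9^4 ≡ 10^2 = 100 ≡ 29 (mod 71)
9^8 ≡ 29^2 = 841 ≡ 60 (mod 71)
9^16 ≡ 60^2 = 3600 ≡ 50 (mod 71)
9^32 ≡ 50^2 = 2500 ≡ 15 (mod 71)
35 = 32 + 2 + 1 in binary powers of 2.
So 9^35 ≡ 15 · 10 · 9 ≡ 1 (mod 71).
Since 9^d ≡ 1 (mod 71), base 9 does not prove 71 composite.

1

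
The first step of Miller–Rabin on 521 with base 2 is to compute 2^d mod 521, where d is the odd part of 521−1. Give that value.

521 − 1 = 520 = 2^3 · 65, so d = 65.
2^1 ≡ 2 (mod 521)
2^2 ≡ 2^2 = 4 ≡ 4 (mod 521)
2^4 ≡ 4^2 = 16 ≡ 16 (mod 521)
2^8 ≡ 16^2 = 256 ≡ 256 (mod 521)
2^16 ≡ 256^2 = 65536 ≡ 411 (mod 521)
2^32 ≡ 411^2 = 168921 ≡ 117 (mod 521)
2^64 ≡ 117^2 = 13689 ≡ 143 (mod 521)
65 = 64 + 1 in binary powers of 2.
So 2^65 ≡ 143 · 2 ≡ 286 (mod 521).
Squaring chain: 286 → 520 → 1; reaches −1, so base 2 does not prove 521 composite.

286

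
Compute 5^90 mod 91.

5^1 ≡ 5 (mod 91)
5^2 ≡ 5^2 = 25 ≡ 25 (mod 91)
5^4 ≡ 25^2 = 625 ≡ 79 (mod 91)
5^8 ≡ 79^2 = 6241 ≡ 53 (mod 91)
5^16 ≡ 53^2 = 2809 ≡ 79 (mod 91)
5^32 ≡ 79^2 = 6241 ≡ 53 (mod 91)
5^64 ≡ 53^2 = 2809 ≡ 79 (mod 91)
90 = 64 + 16 + 8 + 2 in binary powers of 2.
So 5^90 ≡ 79 · 79 · 53 · 25 ≡ 64 (mod 91).
Since 64 ≠ 1, base 5 is a Fermat witness: 91 is composite.

64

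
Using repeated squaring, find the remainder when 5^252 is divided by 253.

124

5^1 ≡ 5 (mod 253)
5^2 ≡ 5^2 = 25 ≡ 25 (mod 253)
5^4 ≡ 25^2 = 625 ≡ 119 (mod 253)
5^8 ≡ 119^2 = 14161 ≡ 246 (mod 253)
5^16 ≡ 246^2 = 60516 ≡ 49 (mod 253)
5^32 ≡ 49^2 = 2401 ≡ 124 (mod 253)
5^64 ≡ 124^2 = 15376 ≡ 196 (mod 253)
5^128 ≡ 196^2 = 38416 ≡ 213 (mod 253)
252 = 128 + 64 + 32 + 16 + 8 + 4 in binary powers of 2.
So 5^252 ≡ 213 · 196 · 124 · 49 · 246 · 119 ≡ 124 (mod 253).
Since 124 ≠ 1, base 5 is a Fermat witness: 253 is composite.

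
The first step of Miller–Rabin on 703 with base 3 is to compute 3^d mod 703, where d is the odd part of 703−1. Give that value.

702

703 − 1 = 702 = 2^1 · 351, so d = 351.
3^1 ≡ 3 (mod 703)
3^2 ≡ 3^2 = 9 ≡ 9 (mod 703)
3^4 ≡ 9^2 = 81 ≡ 81 (mod 703)
3^8 ≡ 81^2 = 6561 ≡ 234 (mod 703)
3^16 ≡ 234^2 = 54756 ≡ 625 (mod 703)
3^32 ≡ 625^2 = 390625 ≡ 460 (mod 703)
3^64 ≡ 460^2 = 211600 ≡ 700 (mod 703)
3^128 ≡ 700^2 = 490000 ≡ 9 (mod 703)
3^256 ≡ 9^2 = 81 ≡ 81 (mod 703)
351 = 256 + 64 + 16 + 8 + 4 + 2 + 1 in binary powers of 2.
So 3^351 ≡ 81 · 700 · 625 · 234 · 81 · 9 · 3 ≡ 702 (mod 703).
Since 3^d ≡ 702 (mod 703), base 3 does not prove 703 composite.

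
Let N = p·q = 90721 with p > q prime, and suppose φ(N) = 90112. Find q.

257

φ(n) = (p−1)(q−1) = n − (p+q) + 1, so p + q = 90721 − 90112 + 1 = 610.
p and q are the roots of t² − 610t + 90721 = 0.
Discriminant: 610² − 4·90721 = 372100 − 362884 = 9216; √9216 = 96.
q = (610 − 96)/2 = 257, p = (610 + 96)/2 = 353.
Check: 257 · 353 = 90721.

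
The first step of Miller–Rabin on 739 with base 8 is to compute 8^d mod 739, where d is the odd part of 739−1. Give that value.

738

739 − 1 = 738 = 2^1 · 369, so d = 369.
8^1 ≡ 8 (mod 739)
8^2 ≡ 8^2 = 64 ≡ 64 (mod 739)
8^4 ≡ 64^2 = 4096 ≡ 401 (mod 739)
8^8 ≡ 401^2 = 160801 ≡ 438 (mod 739)
8^16 ≡ 438^2 = 191844 ≡ 443 (mod 739)
8^32 ≡ 443^2 = 196249 ≡ 414 (mod 739)
8^64 ≡ 414^2 = 171396 ≡ 687 (mod 739)
8^128 ≡ 687^2 = 471969 ≡ 487 (mod 739)
8^256 ≡ 487^2 = 237169 ≡ 689 (mod 739)
369 = 256 + 64 + 32 + 16 + 1 in binary powers of 2.
So 8^369 ≡ 689 · 687 · 414 · 443 · 8 ≡ 738 (mod 739).
Since 8^d ≡ 738 (mod 739), base 8 does not prove 739 composite.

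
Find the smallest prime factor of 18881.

18881 is odd.
Digit sum 26, not divisible by 3.
Ends in 1: not divisible by 5.
7: 18881 = 7·2697 + 2
11: 18881 = 11·1716 + 5
13: 18881 = 13·1452 + 5
17: 18881 = 17·1110 + 11
19: 18881 = 19·993 + 14
23: 18881 = 23·820 + 21
29: 18881 = 29·651 + 2
31: 18881 = 31·609 + 2
37: 18881 = 37·510 + 11
41: 18881 = 41·460 + 21
43: 18881 = 43·439 + 4
47: 18881 = 47·401 + 34
53: 18881 = 53·356 + 13
59: 18881 = 59·320 + 1
61: 18881 = 61·309 + 32
67: 18881 = 67·281 + 54
71: 18881 = 71·265 + 66
73: 18881 = 73·258 + 47
79: 18881 = 79·239

79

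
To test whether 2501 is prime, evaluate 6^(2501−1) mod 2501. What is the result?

1721

6^1 ≡ 6 (mod 2501)
6^2 ≡ 6^2 = 36 ≡ 36 (mod 2501)
6^4 ≡ 36^2 = 1296 ≡ 1296 (mod 2501)
6^8 ≡ 1296^2 = 1679616 ≡ 1445 (mod 2501)
6^16 ≡ 1445^2 = 2088025 ≡ 2191 (mod 2501)
6^32 ≡ 2191^2 = 4800481 ≡ 1062 (mod 2501)
6^64 ≡ 1062^2 = 1127844 ≡ 2394 (mod 2501)
6^128 ≡ 2394^2 = 5731236 ≡ 1445 (mod 2501)
6^256 ≡ 1445^2 = 2088025 ≡ 2191 (mod 2501)
6^512 ≡ 2191^2 = 4800481 ≡ 1062 (mod 2501)
6^1024 ≡ 1062^2 = 1127844 ≡ 2394 (mod 2501)
6^2048 ≡ 2394^2 = 5731236 ≡ 1445 (mod 2501)
2500 = 2048 + 256 + 128 + 64 + 4 in binary powers of 2.
So 6^2500 ≡ 1445 · 2191 · 1445 · 2394 · 1296 ≡ 1721 (mod 2501).
Since 1721 ≠ 1, base 6 is a Fermat witness: 2501 is composite.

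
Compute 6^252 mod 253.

6^1 ≡ 6 (mod 253)
6^2 ≡ 6^2 = 36 ≡ 36 (mod 253)
6^4 ≡ 36^2 = 1296 ≡ 31 (mod 253)
6^8 ≡ 31^2 = 961 ≡ 202 (mod 253)
6^16 ≡ 202^2 = 40804 ≡ 71 (mod 253)
6^32 ≡ 71^2 = 5041 ≡ 234 (mod 253)
6^64 ≡ 234^2 = 54756 ≡ 108 (mod 253)
6^128 ≡ 108^2 = 11664 ≡ 26 (mod 253)
252 = 128 + 64 + 32 + 16 + 8 + 4 in binary powers of 2.
So 6^252 ≡ 26 · 108 · 234 · 71 · 202 · 31 ≡ 234 (mod 253).
Since 234 ≠ 1, base 6 is a Fermat witness: 253 is composite.

234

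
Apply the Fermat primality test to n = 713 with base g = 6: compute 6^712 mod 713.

6^1 ≡ 6 (mod 713)
6^2 ≡ 6^2 = 36 ≡ 36 (mod 713)
6^4 ≡ 36^2 = 1296 ≡ 583 (mod 713)
6^8 ≡ 583^2 = 339889 ≡ 501 (mod 713)
6^16 ≡ 501^2 = 251001 ≡ 25 (mod 713)
6^32 ≡ 25^2 = 625 ≡ 625 (mod 713)
6^64 ≡ 625^2 = 390625 ≡ 614 (mod 713)
6^128 ≡ 614^2 = 376996 ≡ 532 (mod 713)
6^256 ≡ 532^2 = 283024 ≡ 676 (mod 713)
6^512 ≡ 676^2 = 456976 ≡ 656 (mod 713)
712 = 512 + 128 + 64 + 8 in binary powers of 2.
So 6^712 ≡ 656 · 532 · 614 · 501 ≡ 87 (mod 713).
Since 87 ≠ 1, base 6 is a Fermat witness: 713 is composite.

87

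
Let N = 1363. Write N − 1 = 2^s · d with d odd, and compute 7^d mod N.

1363 − 1 = 1362 = 2^1 · 681, so d = 681.
7^1 ≡ 7 (mod 1363)
7^2 ≡ 7^2 = 49 ≡ 49 (mod 1363)
7^4 ≡ 49^2 = 2401 ≡ 1038 (mod 1363)
7^8 ≡ 1038^2 = 1077444 ≡ 674 (mod 1363)
7^16 ≡ 674^2 = 454276 ≡ 397 (mod 1363)
7^32 ≡ 397^2 = 157609 ≡ 864 (mod 1363)
7^64 ≡ 864^2 = 746496 ≡ 935 (mod 1363)
7^128 ≡ 935^2 = 874225 ≡ 542 (mod 1363)
7^256 ≡ 542^2 = 293764 ≡ 719 (mod 1363)
7^512 ≡ 719^2 = 516961 ≡ 384 (mod 1363)
681 = 512 + 128 + 32 + 8 + 1 in binary powers of 2.
So 7^681 ≡ 384 · 542 · 864 · 674 · 7 ≡ 1209 (mod 1363).
Squaring chain: 1209; never reaches −1, so base 7 is a Miller–Rabin witness that 1363 is composite.

1209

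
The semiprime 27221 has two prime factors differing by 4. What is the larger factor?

Since p = q + 4, we have 27221 = q(q + 4), so q² + 4q − 27221 = 0.
Discriminant: 4² + 4·27221 = 16 + 108884 = 108900; √108900 = 330.
q = (−4 + 330)/2 = 163, and p = q + 4 = 167.
Check: 163 · 167 = 27221.

167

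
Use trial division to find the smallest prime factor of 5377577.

61

5377577 is odd.
Digit sum 41, not divisible by 3.
Ends in 7: not divisible by 5.
7: 5377577 = 7·768225 + 2
11: 5377577 = 11·488870 + 7
13: 5377577 = 13·413659 + 10
17: 5377577 = 17·316328 + 1
19: 5377577 = 19·283030 + 7
23: 5377577 = 23·233807 + 16
29: 5377577 = 29·185433 + 20
31: 5377577 = 31·173470 + 7
37: 5377577 = 37·145339 + 34
41: 5377577 = 41·131160 + 17
43: 5377577 = 43·125059 + 40
47: 5377577 = 47·114416 + 25
53: 5377577 = 53·101463 + 38
59: 5377577 = 59·91145 + 22
61: 5377577 = 61·88157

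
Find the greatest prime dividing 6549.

6549 = 3 · 2183
2183 = 37 · 59
59 is prime.
So 6549 = 3 · 37 · 59; the largest prime factor is 59.

59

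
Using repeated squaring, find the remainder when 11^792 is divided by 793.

1

11^1 ≡ 11 (mod 793)
11^2 ≡ 11^2 = 121 ≡ 121 (mod 793)
11^4 ≡ 121^2 = 14641 ≡ 367 (mod 793)
11^8 ≡ 367^2 = 134689 ≡ 672 (mod 793)
11^16 ≡ 672^2 = 451584 ≡ 367 (mod 793)
11^32 ≡ 367^2 = 134689 ≡ 672 (mod 793)
11^64 ≡ 672^2 = 451584 ≡ 367 (mod 793)
11^128 ≡ 367^2 = 134689 ≡ 672 (mod 793)
11^256 ≡ 672^2 = 451584 ≡ 367 (mod 793)
11^512 ≡ 367^2 = 134689 ≡ 672 (mod 793)
792 = 512 + 256 + 16 + 8 in binary powers of 2.
So 11^792 ≡ 672 · 367 · 367 · 672 ≡ 1 (mod 793).
Since the result is 1, base 11 gives no evidence that 793 is composite.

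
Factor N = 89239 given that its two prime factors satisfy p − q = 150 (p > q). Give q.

Since p = q + 150, we have 89239 = q(q + 150), so q² + 150q − 89239 = 0.
Discriminant: 150² + 4·89239 = 22500 + 356956 = 379456; √379456 = 616.
q = (−150 + 616)/2 = 233, and p = q + 150 = 383.
Check: 233 · 383 = 89239.

233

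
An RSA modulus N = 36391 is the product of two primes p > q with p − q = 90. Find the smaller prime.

151

Since p = q + 90, we have 36391 = q(q + 90), so q² + 90q − 36391 = 0.
Discriminant: 90² + 4·36391 = 8100 + 145564 = 153664; √153664 = 392.
q = (−90 + 392)/2 = 151, and p = q + 90 = 241.
Check: 151 · 241 = 36391.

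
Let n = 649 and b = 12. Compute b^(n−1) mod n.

12^1 ≡ 12 (mod 649)
12^2 ≡ 12^2 = 144 ≡ 144 (mod 649)
12^4 ≡ 144^2 = 20736 ≡ 617 (mod 649)
12^8 ≡ 617^2 = 380689 ≡ 375 (mod 649)
12^16 ≡ 375^2 = 140625 ≡ 441 (mod 649)
12^32 ≡ 441^2 = 194481 ≡ 430 (mod 649)
12^64 ≡ 430^2 = 184900 ≡ 584 (mod 649)
12^128 ≡ 584^2 = 341056 ≡ 331 (mod 649)
12^256 ≡ 331^2 = 109561 ≡ 529 (mod 649)
12^512 ≡ 529^2 = 279841 ≡ 122 (mod 649)
648 = 512 + 128 + 8 in binary powers of 2.
So 12^648 ≡ 122 · 331 · 375 ≡ 133 (mod 649).
Since 133 ≠ 1, base 12 is a Fermat witness: 649 is composite.

133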